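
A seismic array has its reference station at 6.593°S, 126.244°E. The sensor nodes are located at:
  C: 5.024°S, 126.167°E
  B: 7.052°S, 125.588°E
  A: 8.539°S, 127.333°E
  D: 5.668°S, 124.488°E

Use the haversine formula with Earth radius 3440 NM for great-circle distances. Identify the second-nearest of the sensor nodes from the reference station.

Distance to each, sorted:
B: 47.8 NM
C: 94.3 NM
D: 118.6 NM
A: 133.6 NM
The second-nearest is C at 94.3 NM.

C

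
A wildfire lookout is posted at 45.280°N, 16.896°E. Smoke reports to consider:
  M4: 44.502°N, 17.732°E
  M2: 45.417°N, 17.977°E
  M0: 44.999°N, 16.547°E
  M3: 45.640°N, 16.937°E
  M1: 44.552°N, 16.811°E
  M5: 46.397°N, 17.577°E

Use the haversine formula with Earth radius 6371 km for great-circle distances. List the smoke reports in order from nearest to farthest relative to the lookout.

Distances from the lookout:
M3 45.640°N, 16.937°E: 40.2 km
M0 44.999°N, 16.547°E: 41.5 km
M1 44.552°N, 16.811°E: 81.2 km
M2 45.417°N, 17.977°E: 85.8 km
M4 44.502°N, 17.732°E: 108.7 km
M5 46.397°N, 17.577°E: 134.9 km

M3, M0, M1, M2, M4, M5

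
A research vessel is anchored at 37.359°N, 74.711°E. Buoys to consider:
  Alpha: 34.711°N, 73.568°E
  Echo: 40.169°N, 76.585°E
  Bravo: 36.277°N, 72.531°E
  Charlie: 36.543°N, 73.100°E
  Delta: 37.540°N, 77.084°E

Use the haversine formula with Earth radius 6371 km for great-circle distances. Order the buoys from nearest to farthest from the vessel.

Computing each great-circle distance from 37.359°N, 74.711°E:
Charlie 36.543°N, 73.100°E: 169.5 km
Delta 37.540°N, 77.084°E: 210.4 km
Bravo 36.277°N, 72.531°E: 228.3 km
Alpha 34.711°N, 73.568°E: 311.9 km
Echo 40.169°N, 76.585°E: 352.2 km

Charlie, Delta, Bravo, Alpha, Echo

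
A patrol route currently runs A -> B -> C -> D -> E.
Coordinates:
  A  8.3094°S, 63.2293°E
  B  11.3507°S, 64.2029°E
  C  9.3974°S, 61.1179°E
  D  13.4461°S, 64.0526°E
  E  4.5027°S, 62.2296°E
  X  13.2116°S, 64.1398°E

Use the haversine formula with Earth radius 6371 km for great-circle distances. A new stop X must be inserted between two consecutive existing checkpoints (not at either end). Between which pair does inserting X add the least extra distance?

between D and E

Added distance for inserting X between each consecutive pair:
A–B: 406.5 km
B–C: 342.8 km
C–D: 12.5 km
D–E: 4.2 km
Smallest added distance is 4.2 km, inserting between D and E.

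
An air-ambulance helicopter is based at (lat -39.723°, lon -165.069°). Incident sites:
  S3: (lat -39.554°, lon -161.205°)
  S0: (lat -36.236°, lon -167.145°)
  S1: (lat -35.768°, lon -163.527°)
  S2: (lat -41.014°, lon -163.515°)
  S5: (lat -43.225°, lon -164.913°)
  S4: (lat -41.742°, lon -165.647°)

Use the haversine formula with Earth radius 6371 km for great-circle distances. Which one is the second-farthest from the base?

S0

Distance to each, sorted:
S1: 460.2 km
S0: 428.3 km
S5: 389.6 km
S3: 331.4 km
S4: 229.7 km
S2: 194.8 km
The second-farthest is S0 at 428.3 km.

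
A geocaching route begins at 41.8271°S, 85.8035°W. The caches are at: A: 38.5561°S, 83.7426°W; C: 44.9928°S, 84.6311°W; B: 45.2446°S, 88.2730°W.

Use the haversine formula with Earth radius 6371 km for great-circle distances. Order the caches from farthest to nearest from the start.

B, A, C

Computing each great-circle distance from 41.8271°S, 85.8035°W:
B 45.2446°S, 88.2730°W: 428.9 km
A 38.5561°S, 83.7426°W: 403.6 km
C 44.9928°S, 84.6311°W: 364.5 km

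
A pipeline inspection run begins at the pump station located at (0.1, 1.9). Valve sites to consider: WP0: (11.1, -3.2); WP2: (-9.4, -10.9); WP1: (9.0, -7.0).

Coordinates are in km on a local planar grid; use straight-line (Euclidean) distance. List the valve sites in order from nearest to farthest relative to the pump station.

Computing each straight-line distance from (0.1, 1.9):
WP0 (11.1, -3.2): 12.1 km
WP1 (9.0, -7.0): 12.6 km
WP2 (-9.4, -10.9): 15.9 km

WP0, WP1, WP2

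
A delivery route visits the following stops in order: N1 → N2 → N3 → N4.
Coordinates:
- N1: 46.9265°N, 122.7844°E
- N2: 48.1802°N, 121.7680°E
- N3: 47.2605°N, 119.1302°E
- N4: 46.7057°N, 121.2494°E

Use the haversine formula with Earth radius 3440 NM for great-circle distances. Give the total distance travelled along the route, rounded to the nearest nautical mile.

Leg distances:
N1→N2: 85.8 NM  (cumulative 85.8 NM)
N2→N3: 120.0 NM  (cumulative 205.8 NM)
N3→N4: 93.0 NM  (cumulative 298.8 NM)
Total route length ≈ 299 NM.

299 NM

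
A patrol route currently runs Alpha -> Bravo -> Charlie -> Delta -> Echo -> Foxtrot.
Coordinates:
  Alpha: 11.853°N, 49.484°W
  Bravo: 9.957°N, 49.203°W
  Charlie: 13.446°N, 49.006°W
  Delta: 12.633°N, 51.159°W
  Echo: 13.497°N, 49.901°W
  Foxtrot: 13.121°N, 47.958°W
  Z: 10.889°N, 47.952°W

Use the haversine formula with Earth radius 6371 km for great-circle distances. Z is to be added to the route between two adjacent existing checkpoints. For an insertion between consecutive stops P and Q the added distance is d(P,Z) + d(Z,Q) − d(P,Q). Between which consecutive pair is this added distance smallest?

between Bravo and Charlie

Added distance for inserting Z between each consecutive pair:
Alpha–Bravo: 157.0 km
Bravo–Charlie: 89.6 km
Charlie–Delta: 455.7 km
Delta–Echo: 591.7 km
Echo–Foxtrot: 392.9 km
Smallest added distance is 89.6 km, inserting between Bravo and Charlie.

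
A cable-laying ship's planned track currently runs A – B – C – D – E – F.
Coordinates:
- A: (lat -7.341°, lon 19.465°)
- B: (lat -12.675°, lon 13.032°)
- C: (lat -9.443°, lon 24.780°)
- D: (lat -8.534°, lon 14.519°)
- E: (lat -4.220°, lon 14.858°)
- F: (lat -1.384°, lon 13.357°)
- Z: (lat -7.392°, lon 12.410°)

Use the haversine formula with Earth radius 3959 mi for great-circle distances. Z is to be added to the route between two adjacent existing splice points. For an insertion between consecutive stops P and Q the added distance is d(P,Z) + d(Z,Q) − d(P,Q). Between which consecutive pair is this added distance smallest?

Added distance for inserting Z between each consecutive pair:
A–B: 278.9 mi
B–C: 397.5 mi
C–D: 318.6 mi
D–E: 141.8 mi
E–F: 474.9 mi
Smallest added distance is 141.8 mi, inserting between D and E.

between D and E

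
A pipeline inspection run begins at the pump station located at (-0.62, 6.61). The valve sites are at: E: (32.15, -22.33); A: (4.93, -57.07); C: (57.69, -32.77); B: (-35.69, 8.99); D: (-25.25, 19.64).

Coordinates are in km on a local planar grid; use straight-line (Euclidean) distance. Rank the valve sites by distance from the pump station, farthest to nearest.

C, A, E, B, D

Distance from the pump station at (-0.62, 6.61) to each:
C (57.69, -32.77): 70.4 km
A (4.93, -57.07): 63.9 km
E (32.15, -22.33): 43.7 km
B (-35.69, 8.99): 35.2 km
D (-25.25, 19.64): 27.9 km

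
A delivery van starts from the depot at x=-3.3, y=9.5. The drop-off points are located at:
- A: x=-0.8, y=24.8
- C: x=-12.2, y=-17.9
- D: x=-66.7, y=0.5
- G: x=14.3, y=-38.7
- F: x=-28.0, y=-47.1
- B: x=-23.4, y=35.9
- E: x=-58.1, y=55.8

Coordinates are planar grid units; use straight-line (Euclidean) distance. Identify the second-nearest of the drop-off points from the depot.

C

Distance to each, sorted:
A: 15.5
C: 28.8
B: 33.2
G: 51.3
F: 61.8
D: 64.0
E: 71.7
The second-nearest is C at 28.8.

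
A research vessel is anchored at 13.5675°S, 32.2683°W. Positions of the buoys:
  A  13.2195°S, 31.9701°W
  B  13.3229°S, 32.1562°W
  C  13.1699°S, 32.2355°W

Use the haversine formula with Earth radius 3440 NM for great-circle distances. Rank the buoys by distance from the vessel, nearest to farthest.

B, C, A

Distances from the vessel:
B 13.3229°S, 32.1562°W: 16.1 NM
C 13.1699°S, 32.2355°W: 23.9 NM
A 13.2195°S, 31.9701°W: 27.2 NM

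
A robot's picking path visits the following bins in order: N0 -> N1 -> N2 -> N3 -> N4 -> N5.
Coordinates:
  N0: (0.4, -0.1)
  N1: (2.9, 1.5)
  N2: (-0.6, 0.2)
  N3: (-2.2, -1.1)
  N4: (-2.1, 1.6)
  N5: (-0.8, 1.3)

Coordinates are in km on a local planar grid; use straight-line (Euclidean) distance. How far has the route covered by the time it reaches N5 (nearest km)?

Leg distances:
N0→N1: 3.0 km  (cumulative 3.0 km)
N1→N2: 3.7 km  (cumulative 6.7 km)
N2→N3: 2.1 km  (cumulative 8.8 km)
N3→N4: 2.7 km  (cumulative 11.5 km)
N4→N5: 1.3 km  (cumulative 12.8 km)
Cumulative distance at N5 ≈ 13 km.

13 km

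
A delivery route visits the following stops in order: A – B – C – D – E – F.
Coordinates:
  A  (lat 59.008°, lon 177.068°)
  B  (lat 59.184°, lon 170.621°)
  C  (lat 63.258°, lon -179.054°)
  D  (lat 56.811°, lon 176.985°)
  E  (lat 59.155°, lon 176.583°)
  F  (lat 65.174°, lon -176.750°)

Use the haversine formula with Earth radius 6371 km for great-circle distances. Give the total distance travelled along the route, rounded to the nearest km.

2846 km

Leg distances:
A→B: 368.6 km  (cumulative 368.6 km)
B→C: 713.2 km  (cumulative 1081.8 km)
C→D: 749.5 km  (cumulative 1831.3 km)
D→E: 261.7 km  (cumulative 2093.0 km)
E→F: 752.6 km  (cumulative 2845.6 km)
Total route length ≈ 2846 km.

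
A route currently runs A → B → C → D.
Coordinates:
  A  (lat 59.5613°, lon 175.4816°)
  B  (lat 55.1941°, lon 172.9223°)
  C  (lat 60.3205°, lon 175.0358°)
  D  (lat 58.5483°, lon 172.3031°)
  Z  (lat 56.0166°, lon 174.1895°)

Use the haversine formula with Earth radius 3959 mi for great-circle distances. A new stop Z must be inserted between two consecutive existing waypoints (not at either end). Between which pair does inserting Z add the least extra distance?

Added distance for inserting Z between each consecutive pair:
A–B: 8.4 mi
B–C: 11.7 mi
C–D: 332.0 mi
Smallest added distance is 8.4 mi, inserting between A and B.

between A and B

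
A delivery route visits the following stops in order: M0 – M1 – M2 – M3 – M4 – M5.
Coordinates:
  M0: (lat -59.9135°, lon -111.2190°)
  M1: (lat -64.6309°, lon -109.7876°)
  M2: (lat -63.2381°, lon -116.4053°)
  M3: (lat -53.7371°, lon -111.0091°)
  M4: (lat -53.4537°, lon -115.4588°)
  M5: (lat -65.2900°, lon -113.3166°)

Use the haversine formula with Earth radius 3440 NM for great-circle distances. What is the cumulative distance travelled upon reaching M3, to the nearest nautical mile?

Leg distances:
M0→M1: 286.0 NM  (cumulative 286.0 NM)
M1→M2: 193.5 NM  (cumulative 479.5 NM)
M2→M3: 594.5 NM  (cumulative 1074.0 NM)
Cumulative distance at M3 ≈ 1074 NM.

1074 NM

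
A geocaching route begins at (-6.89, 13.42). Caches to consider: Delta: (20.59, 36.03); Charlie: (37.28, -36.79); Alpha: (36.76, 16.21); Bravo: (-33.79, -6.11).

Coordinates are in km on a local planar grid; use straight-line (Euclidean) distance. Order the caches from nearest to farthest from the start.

Distances from the start:
Bravo (-33.79, -6.11): 33.2 km
Delta (20.59, 36.03): 35.6 km
Alpha (36.76, 16.21): 43.7 km
Charlie (37.28, -36.79): 66.9 km

Bravo, Delta, Alpha, Charlie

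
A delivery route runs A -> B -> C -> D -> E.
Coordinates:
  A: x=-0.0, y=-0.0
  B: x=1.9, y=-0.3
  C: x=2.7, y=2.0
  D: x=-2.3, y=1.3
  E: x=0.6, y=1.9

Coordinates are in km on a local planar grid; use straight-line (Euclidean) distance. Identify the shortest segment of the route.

A–B

Leg distances:
A→B: 1.9 km
B→C: 2.4 km
C→D: 5.0 km
D→E: 3.0 km
The shortest leg is A–B at 1.9 km.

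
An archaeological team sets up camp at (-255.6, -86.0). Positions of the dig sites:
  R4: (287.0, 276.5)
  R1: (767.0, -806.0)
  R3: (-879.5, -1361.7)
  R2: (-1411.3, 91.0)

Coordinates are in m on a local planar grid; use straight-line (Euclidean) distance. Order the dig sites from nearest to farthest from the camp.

R4, R2, R1, R3

Distances from the camp:
R4 (287.0, 276.5): 652.5 m
R2 (-1411.3, 91.0): 1169.2 m
R1 (767.0, -806.0): 1250.6 m
R3 (-879.5, -1361.7): 1420.1 m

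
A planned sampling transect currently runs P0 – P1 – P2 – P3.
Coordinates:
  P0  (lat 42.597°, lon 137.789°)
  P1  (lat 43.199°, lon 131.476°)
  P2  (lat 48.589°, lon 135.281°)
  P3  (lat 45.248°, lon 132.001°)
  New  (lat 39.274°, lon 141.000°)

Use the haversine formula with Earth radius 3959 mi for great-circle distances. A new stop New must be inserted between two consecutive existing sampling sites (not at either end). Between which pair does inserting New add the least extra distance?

Added distance for inserting New between each consecutive pair:
P0–P1: 525.9 mi
P1–P2: 852.2 mi
P2–P3: 1042.9 mi
Smallest added distance is 525.9 mi, inserting between P0 and P1.

between P0 and P1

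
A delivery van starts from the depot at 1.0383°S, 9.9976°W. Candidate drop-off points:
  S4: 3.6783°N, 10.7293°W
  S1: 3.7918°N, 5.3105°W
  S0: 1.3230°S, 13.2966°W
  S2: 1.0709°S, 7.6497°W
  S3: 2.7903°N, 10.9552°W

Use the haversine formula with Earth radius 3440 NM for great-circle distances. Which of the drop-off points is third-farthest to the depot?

S3

Distances from the depot (1.0383°S, 9.9976°W):
S1: 404.0 NM
S4: 286.6 NM
S3: 236.9 NM
S0: 198.8 NM
S2: 141.0 NM
The third-farthest is S3 at 236.9 NM.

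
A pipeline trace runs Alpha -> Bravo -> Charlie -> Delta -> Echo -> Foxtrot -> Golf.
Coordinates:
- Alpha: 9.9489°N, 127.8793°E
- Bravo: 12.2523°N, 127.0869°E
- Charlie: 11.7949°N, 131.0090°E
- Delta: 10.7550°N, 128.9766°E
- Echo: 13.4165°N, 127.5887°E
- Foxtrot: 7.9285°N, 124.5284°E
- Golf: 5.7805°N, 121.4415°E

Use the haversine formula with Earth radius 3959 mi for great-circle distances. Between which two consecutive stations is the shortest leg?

Charlie–Delta

Leg distances:
Alpha→Bravo: 168.0 mi
Bravo→Charlie: 266.9 mi
Charlie→Delta: 155.3 mi
Delta→Echo: 206.4 mi
Echo→Foxtrot: 432.4 mi
Foxtrot→Golf: 258.6 mi
The shortest leg is Charlie–Delta at 155.3 mi.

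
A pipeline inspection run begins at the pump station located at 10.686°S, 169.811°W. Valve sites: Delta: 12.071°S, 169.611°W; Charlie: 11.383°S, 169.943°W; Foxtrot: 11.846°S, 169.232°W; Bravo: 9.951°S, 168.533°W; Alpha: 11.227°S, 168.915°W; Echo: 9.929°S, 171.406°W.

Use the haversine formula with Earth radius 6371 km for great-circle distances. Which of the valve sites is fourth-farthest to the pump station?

Distance to each, sorted:
Echo: 193.7 km
Bravo: 161.9 km
Delta: 155.5 km
Foxtrot: 143.6 km
Alpha: 114.8 km
Charlie: 78.8 km
The fourth-farthest is Foxtrot at 143.6 km.

Foxtrot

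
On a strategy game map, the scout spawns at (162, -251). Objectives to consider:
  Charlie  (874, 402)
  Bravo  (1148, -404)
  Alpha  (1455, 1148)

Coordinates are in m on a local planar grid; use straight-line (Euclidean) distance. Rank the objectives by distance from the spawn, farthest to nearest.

Alpha, Bravo, Charlie

Distance from the spawn at (162, -251) to each:
Alpha (1455, 1148): 1905.0 m
Bravo (1148, -404): 997.8 m
Charlie (874, 402): 966.1 m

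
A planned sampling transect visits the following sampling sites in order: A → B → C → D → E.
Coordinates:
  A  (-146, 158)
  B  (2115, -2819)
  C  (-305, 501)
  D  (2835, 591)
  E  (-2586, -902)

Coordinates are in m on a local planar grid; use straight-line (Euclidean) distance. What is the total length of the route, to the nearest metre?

16611 m

Leg distances:
A→B: 3738.3 m  (cumulative 3738.3 m)
B→C: 4108.4 m  (cumulative 7846.6 m)
C→D: 3141.3 m  (cumulative 10987.9 m)
D→E: 5622.8 m  (cumulative 16610.8 m)
Total route length ≈ 16611 m.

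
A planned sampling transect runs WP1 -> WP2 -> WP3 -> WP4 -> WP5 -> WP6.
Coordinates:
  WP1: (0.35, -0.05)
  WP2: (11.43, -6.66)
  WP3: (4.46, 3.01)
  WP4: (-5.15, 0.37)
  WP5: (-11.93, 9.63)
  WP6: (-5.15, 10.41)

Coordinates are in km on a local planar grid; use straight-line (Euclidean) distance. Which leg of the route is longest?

Leg distances:
WP1→WP2: 12.9 km
WP2→WP3: 11.9 km
WP3→WP4: 10.0 km
WP4→WP5: 11.5 km
WP5→WP6: 6.8 km
The longest leg is WP1–WP2 at 12.9 km.

WP1–WP2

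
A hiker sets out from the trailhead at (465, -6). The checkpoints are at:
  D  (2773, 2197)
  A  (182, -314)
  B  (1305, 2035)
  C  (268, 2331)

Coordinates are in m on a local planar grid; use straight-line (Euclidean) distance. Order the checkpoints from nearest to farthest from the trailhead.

Distance from the trailhead at (465, -6) to each:
A (182, -314): 418.3 m
B (1305, 2035): 2207.1 m
C (268, 2331): 2345.3 m
D (2773, 2197): 3190.6 m

A, B, C, D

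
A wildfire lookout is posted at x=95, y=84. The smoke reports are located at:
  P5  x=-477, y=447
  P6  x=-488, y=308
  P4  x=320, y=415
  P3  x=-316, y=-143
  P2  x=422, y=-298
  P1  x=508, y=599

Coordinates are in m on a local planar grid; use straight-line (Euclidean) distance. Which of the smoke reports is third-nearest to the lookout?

P2

Distances from the lookout (x=95, y=84):
P4: 400.2 m
P3: 469.5 m
P2: 502.8 m
P6: 624.6 m
P1: 660.1 m
P5: 677.5 m
The third-nearest is P2 at 502.8 m.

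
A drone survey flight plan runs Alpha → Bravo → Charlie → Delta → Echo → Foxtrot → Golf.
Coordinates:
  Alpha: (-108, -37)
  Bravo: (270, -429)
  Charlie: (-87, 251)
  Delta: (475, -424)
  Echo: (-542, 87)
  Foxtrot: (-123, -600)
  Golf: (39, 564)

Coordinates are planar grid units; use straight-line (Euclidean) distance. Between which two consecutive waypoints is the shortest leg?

Leg distances:
Alpha→Bravo: 544.6
Bravo→Charlie: 768.0
Charlie→Delta: 878.3
Delta→Echo: 1138.2
Echo→Foxtrot: 804.7
Foxtrot→Golf: 1175.2
The shortest leg is Alpha–Bravo at 544.6.

Alpha–Bravo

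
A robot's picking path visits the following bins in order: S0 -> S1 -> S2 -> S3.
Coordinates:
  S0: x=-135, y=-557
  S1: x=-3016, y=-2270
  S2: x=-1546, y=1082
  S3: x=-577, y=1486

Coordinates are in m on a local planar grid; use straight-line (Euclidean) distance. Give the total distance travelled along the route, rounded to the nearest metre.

Leg distances:
S0→S1: 3351.8 m  (cumulative 3351.8 m)
S1→S2: 3660.2 m  (cumulative 7012.0 m)
S2→S3: 1049.8 m  (cumulative 8061.8 m)
Total route length ≈ 8062 m.

8062 m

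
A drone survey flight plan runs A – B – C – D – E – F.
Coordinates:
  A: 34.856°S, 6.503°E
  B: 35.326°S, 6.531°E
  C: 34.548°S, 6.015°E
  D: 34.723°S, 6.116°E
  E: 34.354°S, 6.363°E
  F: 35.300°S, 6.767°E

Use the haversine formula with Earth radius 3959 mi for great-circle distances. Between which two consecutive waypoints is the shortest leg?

Leg distances:
A→B: 32.5 mi
B→C: 61.2 mi
C→D: 13.4 mi
D→E: 29.1 mi
E→F: 69.3 mi
The shortest leg is C–D at 13.4 mi.

C–D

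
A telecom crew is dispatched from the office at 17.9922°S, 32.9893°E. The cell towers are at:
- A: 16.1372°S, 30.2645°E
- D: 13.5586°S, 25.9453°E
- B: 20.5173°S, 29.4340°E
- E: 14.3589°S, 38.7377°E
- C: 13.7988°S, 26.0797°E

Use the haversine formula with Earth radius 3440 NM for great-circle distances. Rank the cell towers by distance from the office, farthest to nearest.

D, C, E, B, A

Computing each great-circle distance from 17.9922°S, 32.9893°E:
D 13.5586°S, 25.9453°E: 486.2 NM
C 13.7988°S, 26.0797°E: 471.7 NM
E 14.3589°S, 38.7377°E: 396.7 NM
B 20.5173°S, 29.4340°E: 252.2 NM
A 16.1372°S, 30.2645°E: 192.0 NM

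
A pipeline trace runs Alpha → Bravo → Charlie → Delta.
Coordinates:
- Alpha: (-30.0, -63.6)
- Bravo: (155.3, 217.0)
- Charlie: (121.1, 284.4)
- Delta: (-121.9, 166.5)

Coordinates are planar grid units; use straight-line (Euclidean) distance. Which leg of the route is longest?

Alpha–Bravo

Leg distances:
Alpha→Bravo: 336.3
Bravo→Charlie: 75.6
Charlie→Delta: 270.1
The longest leg is Alpha–Bravo at 336.3.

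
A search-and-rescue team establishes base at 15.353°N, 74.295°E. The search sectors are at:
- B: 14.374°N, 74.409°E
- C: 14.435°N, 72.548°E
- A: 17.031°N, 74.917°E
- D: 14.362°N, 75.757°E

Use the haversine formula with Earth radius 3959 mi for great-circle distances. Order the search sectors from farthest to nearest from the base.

C, A, D, B

Distances from the base:
C 14.435°N, 72.548°E: 132.8 mi
A 17.031°N, 74.917°E: 123.1 mi
D 14.362°N, 75.757°E: 119.3 mi
B 14.374°N, 74.409°E: 68.1 mi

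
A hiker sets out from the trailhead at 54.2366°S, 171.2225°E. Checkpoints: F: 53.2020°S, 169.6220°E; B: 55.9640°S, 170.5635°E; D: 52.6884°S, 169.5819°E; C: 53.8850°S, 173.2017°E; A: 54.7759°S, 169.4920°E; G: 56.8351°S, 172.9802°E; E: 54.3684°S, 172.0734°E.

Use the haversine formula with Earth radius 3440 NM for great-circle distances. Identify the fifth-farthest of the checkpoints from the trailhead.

C

Distances from the trailhead (54.2366°S, 171.2225°E):
G: 167.0 NM
D: 109.9 NM
B: 106.2 NM
F: 84.2 NM
C: 72.9 NM
A: 68.5 NM
E: 30.8 NM
The fifth-farthest is C at 72.9 NM.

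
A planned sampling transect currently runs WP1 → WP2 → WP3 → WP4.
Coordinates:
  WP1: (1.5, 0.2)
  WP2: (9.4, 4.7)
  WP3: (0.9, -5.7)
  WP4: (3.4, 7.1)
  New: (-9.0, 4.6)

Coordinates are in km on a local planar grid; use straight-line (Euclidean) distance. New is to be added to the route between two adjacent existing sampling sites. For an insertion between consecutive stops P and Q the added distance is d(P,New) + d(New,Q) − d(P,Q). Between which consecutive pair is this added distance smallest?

between WP3 and WP4

Added distance for inserting New between each consecutive pair:
WP1–WP2: 20.7 km
WP2–WP3: 19.3 km
WP3–WP4: 13.9 km
Smallest added distance is 13.9 km, inserting between WP3 and WP4.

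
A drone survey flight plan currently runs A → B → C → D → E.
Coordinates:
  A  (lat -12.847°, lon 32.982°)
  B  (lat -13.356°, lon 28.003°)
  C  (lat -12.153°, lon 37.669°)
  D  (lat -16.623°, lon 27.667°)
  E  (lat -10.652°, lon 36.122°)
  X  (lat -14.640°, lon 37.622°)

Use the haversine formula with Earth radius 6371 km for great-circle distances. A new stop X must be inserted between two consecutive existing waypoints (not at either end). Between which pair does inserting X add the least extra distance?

between C and D

Added distance for inserting X between each consecutive pair:
A–B: 1044.7 km
B–C: 267.4 km
C–D: 178.9 km
D–E: 431.8 km
Smallest added distance is 178.9 km, inserting between C and D.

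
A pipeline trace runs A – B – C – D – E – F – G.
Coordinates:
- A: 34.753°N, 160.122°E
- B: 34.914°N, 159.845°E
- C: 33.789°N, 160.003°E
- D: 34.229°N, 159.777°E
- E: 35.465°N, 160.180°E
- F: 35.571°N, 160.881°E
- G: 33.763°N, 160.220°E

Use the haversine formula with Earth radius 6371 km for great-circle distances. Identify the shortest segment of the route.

A–B

Leg distances:
A→B: 31.0 km
B→C: 125.9 km
C→D: 53.2 km
D→E: 142.3 km
E→F: 64.5 km
F→G: 209.9 km
The shortest leg is A–B at 31.0 km.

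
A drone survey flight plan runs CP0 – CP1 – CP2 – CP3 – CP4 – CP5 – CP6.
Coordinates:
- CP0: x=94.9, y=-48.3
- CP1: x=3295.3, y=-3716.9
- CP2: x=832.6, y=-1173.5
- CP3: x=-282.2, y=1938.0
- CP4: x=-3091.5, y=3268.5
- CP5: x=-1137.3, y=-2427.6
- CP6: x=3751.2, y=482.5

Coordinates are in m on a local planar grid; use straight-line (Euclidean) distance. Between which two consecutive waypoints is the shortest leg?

Leg distances:
CP0→CP1: 4868.4 m
CP1→CP2: 3540.3 m
CP2→CP3: 3305.2 m
CP3→CP4: 3108.4 m
CP4→CP5: 6022.0 m
CP5→CP6: 5689.1 m
The shortest leg is CP3–CP4 at 3108.4 m.

CP3–CP4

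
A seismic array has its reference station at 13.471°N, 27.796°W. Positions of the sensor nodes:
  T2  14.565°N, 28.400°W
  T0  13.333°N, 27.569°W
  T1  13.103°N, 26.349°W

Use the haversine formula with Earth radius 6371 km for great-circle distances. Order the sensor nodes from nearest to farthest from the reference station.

T0, T2, T1

Distances from the reference station:
T0 13.333°N, 27.569°W: 29.0 km
T2 14.565°N, 28.400°W: 138.0 km
T1 13.103°N, 26.349°W: 161.8 km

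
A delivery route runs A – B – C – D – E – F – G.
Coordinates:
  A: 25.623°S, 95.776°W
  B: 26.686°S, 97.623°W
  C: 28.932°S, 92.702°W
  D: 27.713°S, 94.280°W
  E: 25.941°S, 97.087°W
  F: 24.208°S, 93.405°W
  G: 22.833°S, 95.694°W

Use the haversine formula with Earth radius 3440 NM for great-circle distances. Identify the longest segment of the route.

Leg distances:
A→B: 118.2 NM
B→C: 294.0 NM
C→D: 111.0 NM
D→E: 184.2 NM
E→F: 225.6 NM
F→G: 150.6 NM
The longest leg is B–C at 294.0 NM.

B–C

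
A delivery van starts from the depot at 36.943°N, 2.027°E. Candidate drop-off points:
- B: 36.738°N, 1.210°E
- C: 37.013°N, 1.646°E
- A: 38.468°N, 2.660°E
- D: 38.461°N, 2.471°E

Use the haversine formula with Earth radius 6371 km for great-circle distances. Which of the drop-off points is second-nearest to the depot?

Distances from the depot (36.943°N, 2.027°E):
C: 34.7 km
B: 76.2 km
D: 173.3 km
A: 178.5 km
The second-nearest is B at 76.2 km.

B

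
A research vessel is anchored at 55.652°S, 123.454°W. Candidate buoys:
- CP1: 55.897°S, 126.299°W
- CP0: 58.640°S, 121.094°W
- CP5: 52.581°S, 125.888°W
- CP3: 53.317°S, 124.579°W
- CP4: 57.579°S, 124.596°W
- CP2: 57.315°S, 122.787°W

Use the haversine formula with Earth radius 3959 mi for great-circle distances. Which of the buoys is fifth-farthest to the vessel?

CP2

Distances from the vessel (55.652°S, 123.454°W):
CP5: 233.9 mi
CP0: 224.6 mi
CP3: 167.5 mi
CP4: 140.0 mi
CP2: 117.7 mi
CP1: 111.8 mi
The fifth-farthest is CP2 at 117.7 mi.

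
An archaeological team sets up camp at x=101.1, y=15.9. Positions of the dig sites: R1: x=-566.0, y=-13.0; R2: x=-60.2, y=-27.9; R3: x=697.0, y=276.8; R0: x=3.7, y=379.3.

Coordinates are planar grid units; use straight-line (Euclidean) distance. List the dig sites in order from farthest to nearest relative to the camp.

R1, R3, R0, R2

Computing each straight-line distance from x=101.1, y=15.9:
R1 x=-566.0, y=-13.0: 667.7
R3 x=697.0, y=276.8: 650.5
R0 x=3.7, y=379.3: 376.2
R2 x=-60.2, y=-27.9: 167.1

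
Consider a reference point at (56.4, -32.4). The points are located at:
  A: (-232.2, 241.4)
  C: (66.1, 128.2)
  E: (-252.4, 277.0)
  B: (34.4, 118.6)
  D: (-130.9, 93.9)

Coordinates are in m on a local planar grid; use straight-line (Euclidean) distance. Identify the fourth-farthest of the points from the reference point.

C

Distance to each, sorted:
E: 437.1 m
A: 397.8 m
D: 225.9 m
C: 160.9 m
B: 152.6 m
The fourth-farthest is C at 160.9 m.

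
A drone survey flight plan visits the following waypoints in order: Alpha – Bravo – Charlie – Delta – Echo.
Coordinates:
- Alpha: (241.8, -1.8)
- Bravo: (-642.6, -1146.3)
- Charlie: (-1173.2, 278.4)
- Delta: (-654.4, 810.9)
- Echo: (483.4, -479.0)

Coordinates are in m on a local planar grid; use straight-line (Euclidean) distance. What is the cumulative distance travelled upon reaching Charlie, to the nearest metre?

2967 m

Leg distances:
Alpha→Bravo: 1446.4 m  (cumulative 1446.4 m)
Bravo→Charlie: 1520.3 m  (cumulative 2966.7 m)
Cumulative distance at Charlie ≈ 2967 m.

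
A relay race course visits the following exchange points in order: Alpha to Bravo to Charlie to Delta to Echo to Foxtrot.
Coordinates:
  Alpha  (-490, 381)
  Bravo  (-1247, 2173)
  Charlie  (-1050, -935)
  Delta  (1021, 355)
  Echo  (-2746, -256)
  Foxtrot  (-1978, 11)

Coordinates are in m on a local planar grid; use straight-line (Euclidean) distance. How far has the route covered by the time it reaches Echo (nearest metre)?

11316 m

Leg distances:
Alpha→Bravo: 1945.3 m  (cumulative 1945.3 m)
Bravo→Charlie: 3114.2 m  (cumulative 5059.6 m)
Charlie→Delta: 2439.9 m  (cumulative 7499.5 m)
Delta→Echo: 3816.2 m  (cumulative 11315.7 m)
Cumulative distance at Echo ≈ 11316 m.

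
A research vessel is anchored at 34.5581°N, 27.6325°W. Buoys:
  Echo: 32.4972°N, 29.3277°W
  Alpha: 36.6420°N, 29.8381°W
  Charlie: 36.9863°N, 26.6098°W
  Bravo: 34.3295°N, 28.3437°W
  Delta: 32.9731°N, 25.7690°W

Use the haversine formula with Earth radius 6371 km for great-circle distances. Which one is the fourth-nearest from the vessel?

Distances from the vessel (34.5581°N, 27.6325°W):
Bravo: 70.0 km
Delta: 246.4 km
Echo: 277.8 km
Charlie: 285.3 km
Alpha: 305.7 km
The fourth-nearest is Charlie at 285.3 km.

Charlie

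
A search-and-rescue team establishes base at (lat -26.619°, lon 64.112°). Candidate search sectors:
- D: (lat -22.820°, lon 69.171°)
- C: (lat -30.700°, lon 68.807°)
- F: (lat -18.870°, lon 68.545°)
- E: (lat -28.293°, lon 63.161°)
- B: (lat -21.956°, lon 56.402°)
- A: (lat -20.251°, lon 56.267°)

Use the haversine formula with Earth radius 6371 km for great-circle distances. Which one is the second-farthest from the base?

Distance to each, sorted:
A: 1068.1 km
F: 974.0 km
B: 937.4 km
D: 662.8 km
C: 644.7 km
E: 208.5 km
The second-farthest is F at 974.0 km.

F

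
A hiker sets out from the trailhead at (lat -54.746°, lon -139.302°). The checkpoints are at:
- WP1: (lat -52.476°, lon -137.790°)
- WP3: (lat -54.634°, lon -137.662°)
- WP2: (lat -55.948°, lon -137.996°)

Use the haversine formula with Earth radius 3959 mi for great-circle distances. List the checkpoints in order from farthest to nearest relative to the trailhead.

WP1, WP2, WP3

Distances from the trailhead:
WP1 (lat -52.476°, lon -137.790°): 168.6 mi
WP2 (lat -55.948°, lon -137.996°): 97.6 mi
WP3 (lat -54.634°, lon -137.662°): 66.0 mi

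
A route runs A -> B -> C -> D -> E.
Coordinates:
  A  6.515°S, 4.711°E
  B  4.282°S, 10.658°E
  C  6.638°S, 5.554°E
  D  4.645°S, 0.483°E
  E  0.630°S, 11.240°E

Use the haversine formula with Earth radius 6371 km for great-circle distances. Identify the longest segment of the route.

D–E

Leg distances:
A→B: 703.6 km
B→C: 622.7 km
C→D: 603.3 km
D→E: 1275.3 km
The longest leg is D–E at 1275.3 km.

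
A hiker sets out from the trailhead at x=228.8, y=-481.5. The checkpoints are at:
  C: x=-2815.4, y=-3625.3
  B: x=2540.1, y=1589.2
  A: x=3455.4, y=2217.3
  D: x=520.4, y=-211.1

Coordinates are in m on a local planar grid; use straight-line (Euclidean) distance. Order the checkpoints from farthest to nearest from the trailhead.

C, A, B, D

Computing each straight-line distance from x=228.8, y=-481.5:
C x=-2815.4, y=-3625.3: 4376.1 m
A x=3455.4, y=2217.3: 4206.5 m
B x=2540.1, y=1589.2: 3103.2 m
D x=520.4, y=-211.1: 397.7 m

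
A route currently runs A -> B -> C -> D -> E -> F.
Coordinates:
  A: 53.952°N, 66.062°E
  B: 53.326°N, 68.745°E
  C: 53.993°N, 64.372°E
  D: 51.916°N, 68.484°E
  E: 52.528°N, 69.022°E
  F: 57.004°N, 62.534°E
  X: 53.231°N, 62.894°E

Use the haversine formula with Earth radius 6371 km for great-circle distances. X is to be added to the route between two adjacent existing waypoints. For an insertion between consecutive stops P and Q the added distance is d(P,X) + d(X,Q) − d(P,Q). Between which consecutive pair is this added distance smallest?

Added distance for inserting X between each consecutive pair:
A–B: 422.9 km
B–C: 220.7 km
C–D: 174.7 km
D–E: 746.1 km
E–F: 190.4 km
Smallest added distance is 174.7 km, inserting between C and D.

between C and D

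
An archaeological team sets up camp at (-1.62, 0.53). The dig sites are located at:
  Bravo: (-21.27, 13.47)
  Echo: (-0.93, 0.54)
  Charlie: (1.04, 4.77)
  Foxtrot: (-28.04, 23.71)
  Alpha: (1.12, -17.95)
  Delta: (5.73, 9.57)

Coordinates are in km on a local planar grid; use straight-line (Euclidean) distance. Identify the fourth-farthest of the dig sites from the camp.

Distance to each, sorted:
Foxtrot: 35.1 km
Bravo: 23.5 km
Alpha: 18.7 km
Delta: 11.7 km
Charlie: 5.0 km
Echo: 0.7 km
The fourth-farthest is Delta at 11.7 km.

Delta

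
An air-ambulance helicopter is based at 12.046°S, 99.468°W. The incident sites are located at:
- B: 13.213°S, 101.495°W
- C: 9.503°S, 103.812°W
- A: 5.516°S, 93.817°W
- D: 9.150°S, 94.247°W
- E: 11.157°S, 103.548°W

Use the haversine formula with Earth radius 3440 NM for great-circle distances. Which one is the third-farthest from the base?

Distance to each, sorted:
A: 515.8 NM
D: 353.8 NM
C: 298.2 NM
E: 245.8 NM
B: 137.9 NM
The third-farthest is C at 298.2 NM.

C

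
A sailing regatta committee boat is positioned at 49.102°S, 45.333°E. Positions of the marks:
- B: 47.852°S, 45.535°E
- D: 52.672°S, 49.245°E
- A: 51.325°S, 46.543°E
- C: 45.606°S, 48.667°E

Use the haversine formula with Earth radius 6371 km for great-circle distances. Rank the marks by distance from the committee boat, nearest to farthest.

B, A, C, D

Computing each great-circle distance from 49.102°S, 45.333°E:
B 47.852°S, 45.535°E: 139.8 km
A 51.325°S, 46.543°E: 261.7 km
C 45.606°S, 48.667°E: 462.7 km
D 52.672°S, 49.245°E: 482.4 km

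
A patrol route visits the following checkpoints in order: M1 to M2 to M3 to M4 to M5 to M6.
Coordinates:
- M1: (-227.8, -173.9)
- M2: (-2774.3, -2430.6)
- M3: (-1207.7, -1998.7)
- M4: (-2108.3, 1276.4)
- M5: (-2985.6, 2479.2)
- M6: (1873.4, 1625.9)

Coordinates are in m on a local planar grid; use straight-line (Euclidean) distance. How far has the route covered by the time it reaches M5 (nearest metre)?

9913 m

Leg distances:
M1→M2: 3402.6 m  (cumulative 3402.6 m)
M2→M3: 1625.0 m  (cumulative 5027.6 m)
M3→M4: 3396.7 m  (cumulative 8424.3 m)
M4→M5: 1488.8 m  (cumulative 9913.0 m)
Cumulative distance at M5 ≈ 9913 m.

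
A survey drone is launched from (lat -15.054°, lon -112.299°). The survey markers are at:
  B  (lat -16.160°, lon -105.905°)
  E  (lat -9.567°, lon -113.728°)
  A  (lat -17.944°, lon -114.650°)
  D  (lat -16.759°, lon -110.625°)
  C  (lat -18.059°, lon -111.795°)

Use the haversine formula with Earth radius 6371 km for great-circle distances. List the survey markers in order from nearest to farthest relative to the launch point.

Distances from the launch point:
D (lat -16.759°, lon -110.625°): 260.7 km
C (lat -18.059°, lon -111.795°): 338.4 km
A (lat -17.944°, lon -114.650°): 407.5 km
E (lat -9.567°, lon -113.728°): 629.6 km
B (lat -16.160°, lon -105.905°): 695.7 km

D, C, A, E, B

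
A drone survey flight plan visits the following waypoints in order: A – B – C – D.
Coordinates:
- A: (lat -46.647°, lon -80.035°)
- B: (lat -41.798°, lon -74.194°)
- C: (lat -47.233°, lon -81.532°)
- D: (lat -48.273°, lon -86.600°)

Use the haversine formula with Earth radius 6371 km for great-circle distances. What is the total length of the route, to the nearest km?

Leg distances:
A→B: 711.9 km  (cumulative 711.9 km)
B→C: 838.2 km  (cumulative 1550.1 km)
C→D: 396.0 km  (cumulative 1946.1 km)
Total route length ≈ 1946 km.

1946 km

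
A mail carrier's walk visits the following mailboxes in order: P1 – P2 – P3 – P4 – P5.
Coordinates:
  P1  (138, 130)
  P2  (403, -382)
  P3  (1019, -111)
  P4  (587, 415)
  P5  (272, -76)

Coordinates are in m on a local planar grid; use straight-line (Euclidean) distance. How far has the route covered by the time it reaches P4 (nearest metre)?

1930 m

Leg distances:
P1→P2: 576.5 m  (cumulative 576.5 m)
P2→P3: 673.0 m  (cumulative 1249.5 m)
P3→P4: 680.7 m  (cumulative 1930.2 m)
Cumulative distance at P4 ≈ 1930 m.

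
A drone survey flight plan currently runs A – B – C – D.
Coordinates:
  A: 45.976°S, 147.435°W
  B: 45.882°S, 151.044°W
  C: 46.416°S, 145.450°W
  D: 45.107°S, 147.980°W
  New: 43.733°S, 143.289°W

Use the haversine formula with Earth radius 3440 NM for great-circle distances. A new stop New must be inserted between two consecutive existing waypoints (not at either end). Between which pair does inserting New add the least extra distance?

between C and D

Added distance for inserting New between each consecutive pair:
A–B: 425.6 NM
B–C: 304.9 NM
C–D: 270.8 NM
Smallest added distance is 270.8 NM, inserting between C and D.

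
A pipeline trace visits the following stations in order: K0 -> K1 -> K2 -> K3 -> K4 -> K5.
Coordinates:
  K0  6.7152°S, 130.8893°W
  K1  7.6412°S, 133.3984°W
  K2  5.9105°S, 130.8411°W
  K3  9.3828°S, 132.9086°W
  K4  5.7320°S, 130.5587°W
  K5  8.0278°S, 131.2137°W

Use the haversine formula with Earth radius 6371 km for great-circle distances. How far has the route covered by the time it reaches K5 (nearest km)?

1832 km

Leg distances:
K0→K1: 295.3 km  (cumulative 295.3 km)
K1→K2: 341.7 km  (cumulative 637.0 km)
K2→K3: 448.3 km  (cumulative 1085.3 km)
K3→K4: 481.5 km  (cumulative 1566.9 km)
K4→K5: 265.3 km  (cumulative 1832.2 km)
Cumulative distance at K5 ≈ 1832 km.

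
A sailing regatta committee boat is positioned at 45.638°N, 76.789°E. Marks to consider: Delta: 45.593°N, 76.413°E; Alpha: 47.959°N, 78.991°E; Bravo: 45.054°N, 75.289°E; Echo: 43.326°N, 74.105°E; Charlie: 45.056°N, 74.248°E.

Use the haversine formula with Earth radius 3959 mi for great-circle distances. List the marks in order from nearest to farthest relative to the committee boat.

Distances from the committee boat:
Delta 45.593°N, 76.413°E: 18.4 mi
Bravo 45.054°N, 75.289°E: 83.3 mi
Charlie 45.056°N, 74.248°E: 129.8 mi
Alpha 47.959°N, 78.991°E: 191.2 mi
Echo 43.326°N, 74.105°E: 207.4 mi

Delta, Bravo, Charlie, Alpha, Echo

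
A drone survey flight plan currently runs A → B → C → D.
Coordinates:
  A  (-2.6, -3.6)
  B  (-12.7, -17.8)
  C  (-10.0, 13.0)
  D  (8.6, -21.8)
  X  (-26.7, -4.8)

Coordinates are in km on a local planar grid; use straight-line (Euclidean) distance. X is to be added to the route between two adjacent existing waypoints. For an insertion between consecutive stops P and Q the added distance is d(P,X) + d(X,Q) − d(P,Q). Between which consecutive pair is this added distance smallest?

Added distance for inserting X between each consecutive pair:
A–B: 25.8 km
B–C: 12.6 km
C–D: 24.1 km
Smallest added distance is 12.6 km, inserting between B and C.

between B and C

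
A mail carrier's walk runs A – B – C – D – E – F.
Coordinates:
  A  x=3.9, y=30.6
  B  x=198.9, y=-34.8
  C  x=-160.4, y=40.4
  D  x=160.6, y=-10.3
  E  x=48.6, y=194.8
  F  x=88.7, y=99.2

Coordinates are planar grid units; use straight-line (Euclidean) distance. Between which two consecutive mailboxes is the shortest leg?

Leg distances:
A→B: 205.7
B→C: 367.1
C→D: 325.0
D→E: 233.7
E→F: 103.7
The shortest leg is E–F at 103.7.

E–F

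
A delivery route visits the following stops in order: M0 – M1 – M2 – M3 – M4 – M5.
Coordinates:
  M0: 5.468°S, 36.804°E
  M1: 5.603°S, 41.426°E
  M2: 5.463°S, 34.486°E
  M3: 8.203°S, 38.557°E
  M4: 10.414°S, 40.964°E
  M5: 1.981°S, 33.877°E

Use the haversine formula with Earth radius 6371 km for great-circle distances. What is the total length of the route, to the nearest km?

3405 km

Leg distances:
M0→M1: 511.8 km  (cumulative 511.8 km)
M1→M2: 768.3 km  (cumulative 1280.0 km)
M2→M3: 543.0 km  (cumulative 1823.0 km)
M3→M4: 360.8 km  (cumulative 2183.8 km)
M4→M5: 1221.4 km  (cumulative 3405.2 km)
Total route length ≈ 3405 km.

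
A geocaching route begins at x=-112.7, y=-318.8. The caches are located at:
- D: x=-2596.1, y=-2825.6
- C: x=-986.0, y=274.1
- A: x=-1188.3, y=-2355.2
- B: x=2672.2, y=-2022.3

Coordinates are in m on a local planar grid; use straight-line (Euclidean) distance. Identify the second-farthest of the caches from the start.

B

Distance to each, sorted:
D: 3528.6 m
B: 3264.6 m
A: 2303.0 m
C: 1055.5 m
The second-farthest is B at 3264.6 m.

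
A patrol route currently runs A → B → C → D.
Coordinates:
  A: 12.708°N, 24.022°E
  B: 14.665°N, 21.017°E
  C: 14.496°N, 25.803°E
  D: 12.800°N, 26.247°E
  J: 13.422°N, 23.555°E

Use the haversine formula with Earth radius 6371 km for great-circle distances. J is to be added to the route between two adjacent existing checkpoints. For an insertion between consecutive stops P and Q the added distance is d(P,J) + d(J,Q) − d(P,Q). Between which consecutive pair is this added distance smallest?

Added distance for inserting J between each consecutive pair:
A–B: 10.0 km
B–C: 61.7 km
C–D: 375.4 km
Smallest added distance is 10.0 km, inserting between A and B.

between A and B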